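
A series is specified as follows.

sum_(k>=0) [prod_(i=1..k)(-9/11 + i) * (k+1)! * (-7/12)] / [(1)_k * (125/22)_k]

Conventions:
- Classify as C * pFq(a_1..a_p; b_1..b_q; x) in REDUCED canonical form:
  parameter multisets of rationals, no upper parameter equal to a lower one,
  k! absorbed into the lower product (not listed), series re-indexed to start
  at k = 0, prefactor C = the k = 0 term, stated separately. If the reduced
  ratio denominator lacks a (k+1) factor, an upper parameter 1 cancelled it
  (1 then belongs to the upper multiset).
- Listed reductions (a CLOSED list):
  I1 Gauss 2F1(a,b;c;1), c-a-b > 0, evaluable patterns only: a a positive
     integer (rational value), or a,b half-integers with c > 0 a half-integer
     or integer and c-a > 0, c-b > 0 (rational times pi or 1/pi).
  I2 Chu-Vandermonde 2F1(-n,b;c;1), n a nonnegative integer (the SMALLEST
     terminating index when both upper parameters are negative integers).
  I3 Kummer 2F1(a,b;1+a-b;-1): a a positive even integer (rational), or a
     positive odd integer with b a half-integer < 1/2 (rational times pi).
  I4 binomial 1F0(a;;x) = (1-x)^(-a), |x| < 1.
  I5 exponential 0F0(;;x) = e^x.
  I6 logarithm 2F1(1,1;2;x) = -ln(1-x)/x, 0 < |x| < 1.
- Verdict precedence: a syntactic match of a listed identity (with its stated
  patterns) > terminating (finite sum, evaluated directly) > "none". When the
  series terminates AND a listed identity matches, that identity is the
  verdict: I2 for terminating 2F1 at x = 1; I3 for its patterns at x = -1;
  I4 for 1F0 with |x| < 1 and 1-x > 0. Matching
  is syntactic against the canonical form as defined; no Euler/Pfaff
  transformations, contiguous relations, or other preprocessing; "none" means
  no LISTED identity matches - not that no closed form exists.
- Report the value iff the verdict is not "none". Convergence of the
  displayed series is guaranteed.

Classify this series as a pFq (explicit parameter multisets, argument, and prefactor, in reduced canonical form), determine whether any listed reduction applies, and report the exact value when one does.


Classification (C = -7/12): 2F1 with upper {2/11, 2}, lower {125/22}, argument x = 1. Verdict at x = 1: Gauss's theorem (I1) matches (x = 1: the Gamma ratio telescopes since c-a-b = 7/2 > 0 and a = 2 in Z>0). Exact value: -309/484.

Structural cue: with t_0 = -7/12, the running product (prefactor -7/12) telescopes to a rising factorial.
Consecutive-term ratio: r(k) = 1 * (k+2/11) (k+2) / [(k+125/22) (k+1)] - rational in k. x = 1; t_0 = -7/12; negate the roots.


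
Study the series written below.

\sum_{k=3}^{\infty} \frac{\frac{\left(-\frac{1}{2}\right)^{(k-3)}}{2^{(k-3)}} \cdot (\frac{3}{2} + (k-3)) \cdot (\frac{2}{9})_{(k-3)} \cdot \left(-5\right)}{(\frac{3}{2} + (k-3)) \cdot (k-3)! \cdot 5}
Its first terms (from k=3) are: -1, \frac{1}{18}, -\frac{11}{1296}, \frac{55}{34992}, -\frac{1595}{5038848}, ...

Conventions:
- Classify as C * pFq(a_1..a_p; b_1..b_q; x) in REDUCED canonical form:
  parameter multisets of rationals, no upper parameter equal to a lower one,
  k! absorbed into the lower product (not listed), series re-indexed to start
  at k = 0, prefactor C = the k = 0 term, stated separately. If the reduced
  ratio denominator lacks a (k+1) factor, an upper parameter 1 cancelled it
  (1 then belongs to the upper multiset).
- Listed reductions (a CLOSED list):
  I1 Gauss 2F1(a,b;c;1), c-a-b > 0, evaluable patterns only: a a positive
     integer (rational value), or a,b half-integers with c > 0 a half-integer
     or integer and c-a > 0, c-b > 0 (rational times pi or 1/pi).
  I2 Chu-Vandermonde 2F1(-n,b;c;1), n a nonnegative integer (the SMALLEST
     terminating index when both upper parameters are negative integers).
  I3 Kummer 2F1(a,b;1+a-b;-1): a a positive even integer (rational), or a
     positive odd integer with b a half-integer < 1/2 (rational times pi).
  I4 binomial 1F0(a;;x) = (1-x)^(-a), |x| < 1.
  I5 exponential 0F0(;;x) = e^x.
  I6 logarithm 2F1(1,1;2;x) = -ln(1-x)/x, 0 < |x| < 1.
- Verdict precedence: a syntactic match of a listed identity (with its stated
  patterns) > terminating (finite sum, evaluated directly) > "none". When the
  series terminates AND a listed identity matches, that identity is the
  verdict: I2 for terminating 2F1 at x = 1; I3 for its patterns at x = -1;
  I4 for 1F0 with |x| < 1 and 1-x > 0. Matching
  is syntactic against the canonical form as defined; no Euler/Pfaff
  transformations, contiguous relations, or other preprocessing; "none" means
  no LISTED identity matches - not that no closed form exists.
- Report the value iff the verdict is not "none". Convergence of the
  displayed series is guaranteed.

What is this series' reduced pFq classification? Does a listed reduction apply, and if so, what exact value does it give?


The series (x = -\frac{1}{4}) is 1F0: upper {\frac{2}{9}}, lower {-}, prefactor -1. Verdict: the binomial series (I4) applies (the 1F0 binomial series: exponent -2/9, x = -\frac{1}{4}). Value: \left(-1\right) \cdot \left(\frac{5}{4}\right)^{-\frac{2}{9}}.

Key observation: from the first term -1: the constant factors (C = -1) combine into one prefactor.
Term ratio: r(k) = -\frac{1}{4} * (k+\frac{2}{9}) / [(k+1)] - rational in k, leading ratio -\frac{1}{4}; with t_0 = -1, classification follows.


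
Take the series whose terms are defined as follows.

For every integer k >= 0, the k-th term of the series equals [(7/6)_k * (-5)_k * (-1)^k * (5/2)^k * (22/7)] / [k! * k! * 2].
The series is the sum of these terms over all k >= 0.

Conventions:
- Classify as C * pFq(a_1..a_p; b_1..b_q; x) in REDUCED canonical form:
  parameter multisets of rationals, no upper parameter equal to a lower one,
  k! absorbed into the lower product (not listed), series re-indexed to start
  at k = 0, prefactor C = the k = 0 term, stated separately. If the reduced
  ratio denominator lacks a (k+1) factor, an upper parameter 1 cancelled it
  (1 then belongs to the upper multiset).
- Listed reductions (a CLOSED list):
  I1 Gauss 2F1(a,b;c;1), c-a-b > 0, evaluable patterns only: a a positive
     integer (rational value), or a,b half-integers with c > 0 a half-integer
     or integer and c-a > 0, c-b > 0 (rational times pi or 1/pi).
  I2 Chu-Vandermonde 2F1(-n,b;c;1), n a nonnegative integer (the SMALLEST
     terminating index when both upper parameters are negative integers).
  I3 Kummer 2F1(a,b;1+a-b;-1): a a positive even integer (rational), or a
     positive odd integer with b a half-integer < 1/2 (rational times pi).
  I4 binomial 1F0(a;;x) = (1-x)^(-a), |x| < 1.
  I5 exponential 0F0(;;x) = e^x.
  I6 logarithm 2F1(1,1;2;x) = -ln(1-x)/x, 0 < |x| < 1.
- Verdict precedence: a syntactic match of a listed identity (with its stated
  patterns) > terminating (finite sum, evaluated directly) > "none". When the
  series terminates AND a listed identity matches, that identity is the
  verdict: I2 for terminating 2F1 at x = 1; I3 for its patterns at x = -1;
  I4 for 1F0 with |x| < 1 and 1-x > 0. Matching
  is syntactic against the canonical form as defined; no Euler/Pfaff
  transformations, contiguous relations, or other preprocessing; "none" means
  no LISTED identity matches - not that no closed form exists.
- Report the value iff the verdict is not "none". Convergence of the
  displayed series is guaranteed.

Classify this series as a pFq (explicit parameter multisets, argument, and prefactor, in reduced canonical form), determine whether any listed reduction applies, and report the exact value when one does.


The series (x = -5/2) is 2F1: upper {-5, 7/6}, lower {1}, prefactor 11/7. Verdict: terminating - upper parameter -5 makes this a finite sum (last index 5), evaluated exactly. Sum: 46949199473/41803776.

The tell: with t_0 = 11/7, the denominator's factorial ratio (C = 11/7, x = -5/2) is a lower Pochhammer.
Term ratio: r(k) = (-5/2) * (k-5) (k+7/6) / [(k+1) (k+1)] - rational; roots negated = parameters, x = (-5/2), C = 11/7.


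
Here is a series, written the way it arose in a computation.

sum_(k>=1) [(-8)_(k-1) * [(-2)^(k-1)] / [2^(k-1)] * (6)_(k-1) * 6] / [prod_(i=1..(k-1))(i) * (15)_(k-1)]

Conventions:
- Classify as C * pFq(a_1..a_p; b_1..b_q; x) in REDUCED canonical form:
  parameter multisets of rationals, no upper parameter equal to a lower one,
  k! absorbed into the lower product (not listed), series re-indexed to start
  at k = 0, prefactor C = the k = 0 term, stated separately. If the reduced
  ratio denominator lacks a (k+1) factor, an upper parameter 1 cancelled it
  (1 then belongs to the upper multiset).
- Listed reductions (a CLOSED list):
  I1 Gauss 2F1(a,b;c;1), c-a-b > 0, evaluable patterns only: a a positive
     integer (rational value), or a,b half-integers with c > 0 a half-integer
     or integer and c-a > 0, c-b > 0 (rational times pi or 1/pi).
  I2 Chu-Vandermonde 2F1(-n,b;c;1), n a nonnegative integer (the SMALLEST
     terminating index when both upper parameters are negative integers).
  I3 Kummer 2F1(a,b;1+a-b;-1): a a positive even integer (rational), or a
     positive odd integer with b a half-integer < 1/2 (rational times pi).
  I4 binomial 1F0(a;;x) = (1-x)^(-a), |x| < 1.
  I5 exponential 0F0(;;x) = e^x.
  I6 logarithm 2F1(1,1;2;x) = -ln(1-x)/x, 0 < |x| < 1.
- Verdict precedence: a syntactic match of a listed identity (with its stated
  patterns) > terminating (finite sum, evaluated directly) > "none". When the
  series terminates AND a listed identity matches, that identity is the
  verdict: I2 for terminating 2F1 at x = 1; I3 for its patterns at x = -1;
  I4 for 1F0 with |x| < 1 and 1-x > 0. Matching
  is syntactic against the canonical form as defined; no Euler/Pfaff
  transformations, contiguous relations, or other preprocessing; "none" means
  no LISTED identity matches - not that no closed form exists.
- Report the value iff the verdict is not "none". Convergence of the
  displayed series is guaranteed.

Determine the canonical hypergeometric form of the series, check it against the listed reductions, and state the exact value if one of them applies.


Prefactor 6, argument -1: 2F1 with upper {-8, 6} over lower {15}. Verdict: Kummer (I3) matches (x = -1; c = 15 equals 1+a-b for upper {-8, 6}: listed pattern). Value: 546/5.

First insight: t_0 = 6 here, and the product of the first k integers (C = 6, x = -1) is k!.
Consecutive-term ratio: r(k) = (-1) * (k-8) (k+6) / [(k+15) (k+1)] ; factor over Q: parameters, x = (-1), and C = 6.


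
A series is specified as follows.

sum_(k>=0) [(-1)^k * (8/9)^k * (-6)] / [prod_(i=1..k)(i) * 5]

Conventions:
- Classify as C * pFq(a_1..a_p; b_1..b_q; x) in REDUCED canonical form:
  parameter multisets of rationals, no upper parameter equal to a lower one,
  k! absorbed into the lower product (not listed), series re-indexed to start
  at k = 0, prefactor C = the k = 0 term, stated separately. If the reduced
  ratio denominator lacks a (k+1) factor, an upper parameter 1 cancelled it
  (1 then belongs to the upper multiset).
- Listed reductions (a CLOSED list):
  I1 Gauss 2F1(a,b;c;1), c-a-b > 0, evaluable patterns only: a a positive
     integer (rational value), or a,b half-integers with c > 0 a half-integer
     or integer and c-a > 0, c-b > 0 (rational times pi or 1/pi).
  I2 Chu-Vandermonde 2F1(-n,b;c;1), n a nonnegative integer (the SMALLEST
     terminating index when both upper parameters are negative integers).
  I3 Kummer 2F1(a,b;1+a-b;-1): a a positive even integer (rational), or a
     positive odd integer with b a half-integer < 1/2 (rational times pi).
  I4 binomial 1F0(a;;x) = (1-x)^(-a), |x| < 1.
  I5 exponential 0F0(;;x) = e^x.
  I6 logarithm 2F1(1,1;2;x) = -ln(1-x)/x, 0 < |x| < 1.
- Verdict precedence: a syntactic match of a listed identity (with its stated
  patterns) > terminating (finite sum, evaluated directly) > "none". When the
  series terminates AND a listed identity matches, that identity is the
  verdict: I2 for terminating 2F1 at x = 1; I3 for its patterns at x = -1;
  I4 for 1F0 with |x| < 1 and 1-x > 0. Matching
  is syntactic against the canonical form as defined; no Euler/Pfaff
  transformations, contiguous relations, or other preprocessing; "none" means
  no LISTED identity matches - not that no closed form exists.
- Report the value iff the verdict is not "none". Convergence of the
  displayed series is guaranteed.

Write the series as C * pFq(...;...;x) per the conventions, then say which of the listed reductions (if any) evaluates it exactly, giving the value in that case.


Canonical form: C = -6/5 times 0F0 with upper {-}, lower {-}, x = -8/9. Verdict at x = -8/9: exponential (I5) matches (the 0F0 exponential series at x = -8/9). Exact value: (-6/5) * e^(-8/9).

Structural cue: x = (-8/9) and the constant factors (C = -6/5) combine into one prefactor.
Step ratio: r(k) = (-8/9) * 1 / [(k+1)] - rational in k. x = (-8/9); t_0 = -6/5; negate the roots.


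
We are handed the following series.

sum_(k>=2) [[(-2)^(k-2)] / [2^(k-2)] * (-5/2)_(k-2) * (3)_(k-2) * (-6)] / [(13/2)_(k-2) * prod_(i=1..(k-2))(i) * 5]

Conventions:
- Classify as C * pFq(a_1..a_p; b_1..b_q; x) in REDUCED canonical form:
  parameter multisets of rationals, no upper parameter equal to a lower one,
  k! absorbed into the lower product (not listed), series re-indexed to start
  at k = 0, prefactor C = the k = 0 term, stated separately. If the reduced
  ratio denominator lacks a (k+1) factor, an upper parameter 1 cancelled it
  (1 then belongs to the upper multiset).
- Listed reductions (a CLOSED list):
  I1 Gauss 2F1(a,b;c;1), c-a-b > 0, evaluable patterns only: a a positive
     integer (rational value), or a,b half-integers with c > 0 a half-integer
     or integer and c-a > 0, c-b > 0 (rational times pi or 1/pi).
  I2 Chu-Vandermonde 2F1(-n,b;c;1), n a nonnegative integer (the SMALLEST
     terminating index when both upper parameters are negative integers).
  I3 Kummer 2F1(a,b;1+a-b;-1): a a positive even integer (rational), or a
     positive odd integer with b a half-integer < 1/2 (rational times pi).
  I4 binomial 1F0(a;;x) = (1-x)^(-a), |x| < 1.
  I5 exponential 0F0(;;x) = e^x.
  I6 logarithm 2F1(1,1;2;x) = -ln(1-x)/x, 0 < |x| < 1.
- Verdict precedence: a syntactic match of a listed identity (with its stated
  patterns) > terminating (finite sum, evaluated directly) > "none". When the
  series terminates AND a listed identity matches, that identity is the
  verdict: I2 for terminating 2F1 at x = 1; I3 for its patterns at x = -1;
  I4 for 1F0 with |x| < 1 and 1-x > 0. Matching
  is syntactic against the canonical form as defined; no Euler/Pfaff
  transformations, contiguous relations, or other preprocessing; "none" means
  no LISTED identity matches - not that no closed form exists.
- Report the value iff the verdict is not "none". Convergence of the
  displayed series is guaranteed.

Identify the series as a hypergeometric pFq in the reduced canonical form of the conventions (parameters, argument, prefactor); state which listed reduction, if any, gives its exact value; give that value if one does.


The series (x = -1) is 2F1: upper {-5/2, 3}, lower {13/2}, prefactor -6/5. Verdict: the Kummer evaluation I3 applies (x = -1; c = 13/2 equals 1+a-b for upper {-5/2, 3}: listed pattern). Value: (-2079/2048) * pi.

Structural cue: t_0 = -6/5 here, and the constant factors (prefactor -6/5) combine into one prefactor.
Ratio: r(k) = (-1) * (k-5/2) (k+3) / [(k+13/2) (k+1)] - rational; roots negated = parameters, x = (-1), C = -6/5.


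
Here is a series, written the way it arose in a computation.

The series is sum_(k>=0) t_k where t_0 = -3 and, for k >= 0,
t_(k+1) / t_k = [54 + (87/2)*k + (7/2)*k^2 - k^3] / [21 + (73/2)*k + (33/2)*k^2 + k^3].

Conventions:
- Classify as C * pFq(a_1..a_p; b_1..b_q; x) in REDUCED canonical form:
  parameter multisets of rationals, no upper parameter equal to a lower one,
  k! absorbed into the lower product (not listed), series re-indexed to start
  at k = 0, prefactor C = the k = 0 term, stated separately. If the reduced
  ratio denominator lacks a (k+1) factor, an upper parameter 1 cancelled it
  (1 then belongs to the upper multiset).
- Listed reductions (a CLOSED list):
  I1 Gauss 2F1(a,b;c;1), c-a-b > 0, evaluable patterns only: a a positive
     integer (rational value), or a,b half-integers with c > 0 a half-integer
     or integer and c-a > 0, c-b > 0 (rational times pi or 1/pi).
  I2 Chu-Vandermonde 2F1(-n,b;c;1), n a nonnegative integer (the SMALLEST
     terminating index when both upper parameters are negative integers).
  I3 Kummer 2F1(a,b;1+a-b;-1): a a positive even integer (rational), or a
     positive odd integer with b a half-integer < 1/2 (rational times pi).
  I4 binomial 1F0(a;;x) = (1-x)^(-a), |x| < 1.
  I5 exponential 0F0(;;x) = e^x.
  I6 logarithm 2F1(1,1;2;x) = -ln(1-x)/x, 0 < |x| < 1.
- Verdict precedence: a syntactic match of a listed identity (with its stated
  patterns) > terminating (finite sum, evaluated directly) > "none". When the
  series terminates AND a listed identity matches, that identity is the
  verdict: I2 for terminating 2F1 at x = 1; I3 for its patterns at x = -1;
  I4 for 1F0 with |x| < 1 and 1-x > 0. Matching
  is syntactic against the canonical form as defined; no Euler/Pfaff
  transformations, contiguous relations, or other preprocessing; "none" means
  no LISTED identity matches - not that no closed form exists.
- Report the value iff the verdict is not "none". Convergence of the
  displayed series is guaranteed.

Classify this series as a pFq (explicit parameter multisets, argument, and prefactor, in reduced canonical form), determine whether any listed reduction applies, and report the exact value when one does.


Prefactor -3, argument -1: 2F1 with upper {-9, 4} over lower {14}. Verdict at x = -1: Kummer (I3) matches (x = -1; c = 14 equals 1+a-b for upper {-9, 4}: listed pattern). Sum: -39.

Structural cue: t_0 = -3 here, and roots of the ratio polynomials (C = -3) are the negated parameters.
Consecutive-term ratio: r(k) = (-1) * (k-9) (k+4) / [(k+14) (k+1)] - rational in k. x = (-1); t_0 = -3; negate the roots.


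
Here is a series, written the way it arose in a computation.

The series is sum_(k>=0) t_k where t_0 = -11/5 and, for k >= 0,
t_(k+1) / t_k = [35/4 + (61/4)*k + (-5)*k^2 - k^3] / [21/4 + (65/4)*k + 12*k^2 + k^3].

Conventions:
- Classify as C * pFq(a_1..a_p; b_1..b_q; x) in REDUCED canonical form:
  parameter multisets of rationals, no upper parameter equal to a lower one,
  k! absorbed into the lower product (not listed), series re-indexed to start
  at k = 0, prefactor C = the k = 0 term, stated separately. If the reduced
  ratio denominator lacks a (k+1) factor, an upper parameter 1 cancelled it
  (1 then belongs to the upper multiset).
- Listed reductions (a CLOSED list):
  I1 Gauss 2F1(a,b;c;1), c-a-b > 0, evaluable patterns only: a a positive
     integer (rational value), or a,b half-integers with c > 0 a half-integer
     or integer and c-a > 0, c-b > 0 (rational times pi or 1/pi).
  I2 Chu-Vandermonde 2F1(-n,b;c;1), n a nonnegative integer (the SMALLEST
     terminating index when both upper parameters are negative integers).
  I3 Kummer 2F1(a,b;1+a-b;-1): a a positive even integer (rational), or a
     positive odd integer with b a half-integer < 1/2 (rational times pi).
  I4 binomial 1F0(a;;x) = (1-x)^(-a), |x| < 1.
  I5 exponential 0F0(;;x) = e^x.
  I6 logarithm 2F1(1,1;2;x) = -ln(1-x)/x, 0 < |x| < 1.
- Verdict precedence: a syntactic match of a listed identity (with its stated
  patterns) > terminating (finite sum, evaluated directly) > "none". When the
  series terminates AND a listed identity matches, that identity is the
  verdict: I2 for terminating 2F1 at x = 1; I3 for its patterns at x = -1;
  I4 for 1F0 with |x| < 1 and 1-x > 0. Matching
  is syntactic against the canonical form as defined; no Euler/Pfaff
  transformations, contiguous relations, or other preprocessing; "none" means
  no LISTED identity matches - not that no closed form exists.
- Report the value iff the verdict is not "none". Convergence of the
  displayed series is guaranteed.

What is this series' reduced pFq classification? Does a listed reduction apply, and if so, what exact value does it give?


Prefactor -11/5, argument -1: 2F1 with upper {-5/2, 7} over lower {21/2}. Verdict: Kummer's theorem (I3) fires (x = -1; c = 21/2 equals 1+a-b for upper {-5/2, 7}: listed pattern). Exact value: (-10669659/4194304) * pi.

Structural cue: x = (-1) and roots of the ratio polynomials (C = -11/5, x = -1) are the negated parameters.
Term ratio: r(k) = (-1) * (k-5/2) (k+7) / [(k+21/2) (k+1)] ; factor over Q: parameters, x = (-1), and C = -11/5.


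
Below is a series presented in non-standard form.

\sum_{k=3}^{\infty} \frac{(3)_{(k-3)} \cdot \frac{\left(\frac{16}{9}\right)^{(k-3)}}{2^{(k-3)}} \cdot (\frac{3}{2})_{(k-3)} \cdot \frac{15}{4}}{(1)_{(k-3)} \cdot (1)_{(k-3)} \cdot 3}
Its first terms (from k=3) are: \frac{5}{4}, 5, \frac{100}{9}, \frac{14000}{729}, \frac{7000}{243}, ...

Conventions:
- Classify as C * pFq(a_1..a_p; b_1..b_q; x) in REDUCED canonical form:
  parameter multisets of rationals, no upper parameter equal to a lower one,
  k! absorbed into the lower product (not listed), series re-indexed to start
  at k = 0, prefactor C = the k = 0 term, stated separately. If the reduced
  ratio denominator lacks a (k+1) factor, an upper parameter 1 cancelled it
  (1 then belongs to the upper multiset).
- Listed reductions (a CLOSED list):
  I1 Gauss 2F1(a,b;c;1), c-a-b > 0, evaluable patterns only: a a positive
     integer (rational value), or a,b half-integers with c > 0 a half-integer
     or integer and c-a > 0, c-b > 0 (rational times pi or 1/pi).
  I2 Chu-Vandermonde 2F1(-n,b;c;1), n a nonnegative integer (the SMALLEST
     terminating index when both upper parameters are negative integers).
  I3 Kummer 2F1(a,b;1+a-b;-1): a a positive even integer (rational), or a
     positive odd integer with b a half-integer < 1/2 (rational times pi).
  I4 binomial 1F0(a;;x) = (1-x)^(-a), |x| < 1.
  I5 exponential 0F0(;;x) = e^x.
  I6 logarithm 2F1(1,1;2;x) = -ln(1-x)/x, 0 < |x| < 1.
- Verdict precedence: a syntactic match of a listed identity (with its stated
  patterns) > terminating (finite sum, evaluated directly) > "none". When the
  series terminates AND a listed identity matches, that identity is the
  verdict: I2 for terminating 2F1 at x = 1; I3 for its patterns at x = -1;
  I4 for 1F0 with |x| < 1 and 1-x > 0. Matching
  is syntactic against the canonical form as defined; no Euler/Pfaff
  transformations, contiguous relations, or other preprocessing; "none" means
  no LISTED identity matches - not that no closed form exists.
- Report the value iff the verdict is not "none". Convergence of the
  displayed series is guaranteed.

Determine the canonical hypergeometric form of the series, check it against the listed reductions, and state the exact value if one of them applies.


The tell: t_0 being \frac{5}{4}, (1)_k (C = 5/4) is k! itself.
Term ratio: r(k) = \frac{8}{9} * (k+\frac{3}{2}) (k+3) / [(k+1) (k+1)] - rational in k, leading ratio \frac{8}{9}; with t_0 = \frac{5}{4}, classification follows.

x = \frac{8}{9} here; the reduced form reads 2F1, upper {\frac{3}{2}, 3}, lower {1}, C = \frac{5}{4}. Verdict: no listed reduction: x = \frac{8}{9} and upper {\frac{3}{2}, 3} fail every I1-I6 pattern.


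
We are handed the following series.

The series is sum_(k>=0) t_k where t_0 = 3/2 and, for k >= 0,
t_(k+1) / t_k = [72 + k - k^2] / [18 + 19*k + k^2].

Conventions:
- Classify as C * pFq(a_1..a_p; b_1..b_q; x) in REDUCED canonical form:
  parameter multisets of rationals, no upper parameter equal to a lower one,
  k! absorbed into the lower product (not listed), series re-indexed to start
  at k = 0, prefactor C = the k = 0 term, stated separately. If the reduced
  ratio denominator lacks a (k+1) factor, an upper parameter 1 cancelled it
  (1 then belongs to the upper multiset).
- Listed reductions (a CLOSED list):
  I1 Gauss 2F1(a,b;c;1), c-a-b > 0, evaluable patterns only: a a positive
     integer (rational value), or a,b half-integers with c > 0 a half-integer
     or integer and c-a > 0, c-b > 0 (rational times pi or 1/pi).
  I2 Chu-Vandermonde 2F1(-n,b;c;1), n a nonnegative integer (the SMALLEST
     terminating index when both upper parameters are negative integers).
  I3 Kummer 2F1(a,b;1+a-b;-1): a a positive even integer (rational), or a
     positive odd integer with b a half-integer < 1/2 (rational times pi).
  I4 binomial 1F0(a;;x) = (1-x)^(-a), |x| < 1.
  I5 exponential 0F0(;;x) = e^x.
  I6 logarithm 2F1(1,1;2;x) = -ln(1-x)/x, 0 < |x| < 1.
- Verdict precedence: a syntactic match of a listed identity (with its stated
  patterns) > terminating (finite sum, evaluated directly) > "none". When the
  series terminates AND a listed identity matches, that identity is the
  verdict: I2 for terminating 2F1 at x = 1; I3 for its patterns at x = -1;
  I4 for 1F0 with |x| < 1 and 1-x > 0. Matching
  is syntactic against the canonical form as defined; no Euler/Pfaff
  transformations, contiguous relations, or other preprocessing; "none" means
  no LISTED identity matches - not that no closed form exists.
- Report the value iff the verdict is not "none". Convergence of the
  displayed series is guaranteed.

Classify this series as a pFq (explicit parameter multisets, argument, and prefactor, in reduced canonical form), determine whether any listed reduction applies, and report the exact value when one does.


First insight: x = (-1) and the expanded ratio factors over Q; prefactor 3/2, roots give parameters.
Term ratio: r(k) = (-1) * (k-9) (k+8) / [(k+18) (k+1)] - poly over poly, x = (-1) from leading terms; C = 3/2 at k = 0.

At argument -1: a 2F1 with upper {-9, 8}, lower {18}, scaled by C = 3/2. Verdict: Kummer's theorem (I3) fires (x = -1; c = 18 equals 1+a-b for upper {-9, 8}: listed pattern). Value: 51.


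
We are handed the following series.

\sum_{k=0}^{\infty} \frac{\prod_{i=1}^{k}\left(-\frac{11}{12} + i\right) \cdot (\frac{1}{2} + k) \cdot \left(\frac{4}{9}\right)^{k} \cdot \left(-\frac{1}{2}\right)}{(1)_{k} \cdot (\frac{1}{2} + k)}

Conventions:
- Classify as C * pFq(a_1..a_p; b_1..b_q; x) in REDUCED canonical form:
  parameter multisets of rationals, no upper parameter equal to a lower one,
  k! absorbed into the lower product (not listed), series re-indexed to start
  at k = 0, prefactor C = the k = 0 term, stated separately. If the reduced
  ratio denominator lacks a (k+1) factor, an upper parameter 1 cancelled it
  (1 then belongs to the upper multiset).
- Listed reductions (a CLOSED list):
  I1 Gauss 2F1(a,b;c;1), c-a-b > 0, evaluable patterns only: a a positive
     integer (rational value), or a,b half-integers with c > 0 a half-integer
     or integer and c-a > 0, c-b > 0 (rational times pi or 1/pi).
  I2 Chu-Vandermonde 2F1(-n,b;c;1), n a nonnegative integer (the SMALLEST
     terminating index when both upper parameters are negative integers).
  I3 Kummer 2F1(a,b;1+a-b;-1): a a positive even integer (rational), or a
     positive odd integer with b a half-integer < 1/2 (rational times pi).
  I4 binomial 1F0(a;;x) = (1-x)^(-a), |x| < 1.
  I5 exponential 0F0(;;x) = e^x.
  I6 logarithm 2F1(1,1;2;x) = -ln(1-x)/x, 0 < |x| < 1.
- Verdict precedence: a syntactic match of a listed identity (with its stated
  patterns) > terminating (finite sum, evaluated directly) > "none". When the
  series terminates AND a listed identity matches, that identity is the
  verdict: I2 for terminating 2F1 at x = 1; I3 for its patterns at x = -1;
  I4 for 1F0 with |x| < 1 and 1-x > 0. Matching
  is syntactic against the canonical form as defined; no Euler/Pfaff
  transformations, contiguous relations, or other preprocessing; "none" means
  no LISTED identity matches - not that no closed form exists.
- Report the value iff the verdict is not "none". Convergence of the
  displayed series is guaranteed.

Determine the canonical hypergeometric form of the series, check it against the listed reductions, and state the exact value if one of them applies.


Classification (C = -\frac{1}{2}): 1F0 with upper {\frac{1}{12}}, lower {-}, argument x = \frac{4}{9}. Verdict: the I4 binomial reduction matches (the 1F0 binomial series: exponent -1/12, x = \frac{4}{9}). Sum: \left(-\frac{1}{2}\right) \cdot \left(\frac{5}{9}\right)^{-\frac{1}{12}}.

Key observation: x = \frac{4}{9} and k + 1/2 divides numerator and denominator alike; C = -1/2, x = 4/9 after cancelling.
Adjacent-term ratio: r(k) = \frac{4}{9} * (k+\frac{1}{12}) / [(k+1)] - rational in k, leading ratio \frac{4}{9}; with t_0 = -\frac{1}{2}, classification follows.


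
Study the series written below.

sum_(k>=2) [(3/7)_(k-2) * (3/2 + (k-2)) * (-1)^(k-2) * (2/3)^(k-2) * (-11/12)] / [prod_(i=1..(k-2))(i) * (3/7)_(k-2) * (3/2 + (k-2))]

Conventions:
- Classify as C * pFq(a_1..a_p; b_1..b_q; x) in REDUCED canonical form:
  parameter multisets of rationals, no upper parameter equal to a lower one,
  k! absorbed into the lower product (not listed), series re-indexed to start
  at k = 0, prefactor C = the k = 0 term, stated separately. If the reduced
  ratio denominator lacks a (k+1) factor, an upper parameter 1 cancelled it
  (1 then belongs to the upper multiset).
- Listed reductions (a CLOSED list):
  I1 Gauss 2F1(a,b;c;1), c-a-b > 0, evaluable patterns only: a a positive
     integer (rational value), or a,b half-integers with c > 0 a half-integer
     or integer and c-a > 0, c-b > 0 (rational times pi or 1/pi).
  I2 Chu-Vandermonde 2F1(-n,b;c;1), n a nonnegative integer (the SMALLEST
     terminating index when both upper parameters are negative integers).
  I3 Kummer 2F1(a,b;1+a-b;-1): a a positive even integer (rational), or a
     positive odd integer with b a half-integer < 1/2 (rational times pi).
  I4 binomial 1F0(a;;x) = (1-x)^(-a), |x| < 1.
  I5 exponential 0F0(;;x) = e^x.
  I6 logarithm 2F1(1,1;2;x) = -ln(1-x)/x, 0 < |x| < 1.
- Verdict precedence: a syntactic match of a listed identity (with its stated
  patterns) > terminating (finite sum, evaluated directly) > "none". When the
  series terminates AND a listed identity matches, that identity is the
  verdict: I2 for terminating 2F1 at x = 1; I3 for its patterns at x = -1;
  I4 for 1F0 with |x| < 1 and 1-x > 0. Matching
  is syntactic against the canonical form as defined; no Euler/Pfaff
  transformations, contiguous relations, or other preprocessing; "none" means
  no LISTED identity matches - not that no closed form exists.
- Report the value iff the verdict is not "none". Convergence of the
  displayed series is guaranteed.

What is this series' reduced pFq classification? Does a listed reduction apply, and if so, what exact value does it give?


Prefactor -11/12, argument -2/3: 0F0 with upper {-} over lower {-}. Verdict: exponential (I5) matches (the 0F0 exponential series at x = -2/3). Value: (-11/12) * e^(-2/3).

Key observation: with t_0 = -11/12, the product of the first k integers (prefactor -11/12) is k!.
Term ratio: r(k) = (-2/3) * 1 / [(k+1)] - rational; roots negated = parameters, x = (-2/3), C = -11/12.


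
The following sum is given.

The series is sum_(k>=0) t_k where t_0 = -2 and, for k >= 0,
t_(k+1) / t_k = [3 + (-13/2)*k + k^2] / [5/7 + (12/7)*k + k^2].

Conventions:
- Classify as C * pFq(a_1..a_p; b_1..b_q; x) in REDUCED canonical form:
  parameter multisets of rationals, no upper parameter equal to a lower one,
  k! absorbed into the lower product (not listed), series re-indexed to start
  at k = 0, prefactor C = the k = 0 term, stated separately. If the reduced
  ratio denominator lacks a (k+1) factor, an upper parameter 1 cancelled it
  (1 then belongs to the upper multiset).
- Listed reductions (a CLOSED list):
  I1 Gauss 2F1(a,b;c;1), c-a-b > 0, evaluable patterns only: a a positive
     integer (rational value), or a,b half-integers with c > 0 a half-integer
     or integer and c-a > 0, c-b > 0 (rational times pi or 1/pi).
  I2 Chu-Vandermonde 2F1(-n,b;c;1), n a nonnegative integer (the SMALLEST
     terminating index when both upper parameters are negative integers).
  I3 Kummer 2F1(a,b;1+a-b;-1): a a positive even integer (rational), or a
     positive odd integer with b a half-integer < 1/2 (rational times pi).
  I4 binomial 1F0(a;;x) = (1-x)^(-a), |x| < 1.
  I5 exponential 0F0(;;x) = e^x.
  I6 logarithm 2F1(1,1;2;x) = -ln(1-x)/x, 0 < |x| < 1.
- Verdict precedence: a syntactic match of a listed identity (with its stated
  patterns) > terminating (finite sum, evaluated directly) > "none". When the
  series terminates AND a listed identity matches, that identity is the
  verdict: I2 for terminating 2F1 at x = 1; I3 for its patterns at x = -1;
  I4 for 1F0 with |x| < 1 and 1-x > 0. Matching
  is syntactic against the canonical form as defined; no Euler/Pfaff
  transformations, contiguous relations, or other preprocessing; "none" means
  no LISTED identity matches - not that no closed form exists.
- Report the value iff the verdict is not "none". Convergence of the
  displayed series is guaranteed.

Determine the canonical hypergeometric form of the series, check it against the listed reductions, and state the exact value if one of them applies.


At argument 1: a 2F1 with upper {-6, -1/2}, lower {5/7}, scaled by C = -2. Verdict: the Chu-Vandermonde identity I2 matches (terminating 2F1 at x = 1 with n = 6, b = -1/2, c = 5/7). Hence: -197471643/27822080.

The tell: from the first term -2: the expanded ratio factors over Q; C = -2, x = 1, roots give parameters.
Adjacent-term ratio: r(k) = 1 * (k-6) (k-1/2) / [(k+5/7) (k+1)] - rational; roots negated = parameters, x = 1, C = -2.


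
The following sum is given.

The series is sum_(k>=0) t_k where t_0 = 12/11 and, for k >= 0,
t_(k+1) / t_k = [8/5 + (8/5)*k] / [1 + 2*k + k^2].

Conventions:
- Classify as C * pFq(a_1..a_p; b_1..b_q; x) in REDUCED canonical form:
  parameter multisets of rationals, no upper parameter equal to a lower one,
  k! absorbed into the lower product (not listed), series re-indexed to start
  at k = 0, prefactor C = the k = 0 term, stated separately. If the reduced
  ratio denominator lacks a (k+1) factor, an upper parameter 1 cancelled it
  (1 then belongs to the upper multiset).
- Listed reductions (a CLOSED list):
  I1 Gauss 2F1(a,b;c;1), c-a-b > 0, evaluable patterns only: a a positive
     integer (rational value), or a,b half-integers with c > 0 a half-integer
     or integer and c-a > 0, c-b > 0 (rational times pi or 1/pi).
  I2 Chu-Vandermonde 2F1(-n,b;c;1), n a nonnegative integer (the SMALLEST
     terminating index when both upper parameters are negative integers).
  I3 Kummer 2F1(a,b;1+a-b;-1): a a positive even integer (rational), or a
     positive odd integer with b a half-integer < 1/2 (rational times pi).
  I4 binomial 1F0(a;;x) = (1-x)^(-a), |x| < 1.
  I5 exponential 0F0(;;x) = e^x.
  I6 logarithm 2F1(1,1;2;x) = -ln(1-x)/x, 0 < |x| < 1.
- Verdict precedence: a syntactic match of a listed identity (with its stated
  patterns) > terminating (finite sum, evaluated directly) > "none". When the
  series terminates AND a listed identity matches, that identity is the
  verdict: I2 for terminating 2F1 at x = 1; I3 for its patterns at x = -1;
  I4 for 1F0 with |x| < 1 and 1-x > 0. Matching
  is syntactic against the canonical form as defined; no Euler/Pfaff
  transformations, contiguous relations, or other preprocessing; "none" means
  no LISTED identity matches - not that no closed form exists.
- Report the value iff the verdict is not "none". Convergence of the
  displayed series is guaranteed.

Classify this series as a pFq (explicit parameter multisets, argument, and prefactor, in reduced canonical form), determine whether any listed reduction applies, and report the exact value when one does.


Canonical form: C = 12/11 times 0F0 with upper {-}, lower {-}, x = 8/5. Verdict: exponential (I5) matches (the 0F0 exponential series at x = 8/5). Value: (12/11) * e^(8/5).

Structural cue: t_0 = 12/11 here, and the parameter 1 appears in both the upper and lower lists and cancels.
Ratio: r(k) = (8/5) * 1 / [(k+1)] ; factor over Q: parameters, x = (8/5), and C = 12/11.


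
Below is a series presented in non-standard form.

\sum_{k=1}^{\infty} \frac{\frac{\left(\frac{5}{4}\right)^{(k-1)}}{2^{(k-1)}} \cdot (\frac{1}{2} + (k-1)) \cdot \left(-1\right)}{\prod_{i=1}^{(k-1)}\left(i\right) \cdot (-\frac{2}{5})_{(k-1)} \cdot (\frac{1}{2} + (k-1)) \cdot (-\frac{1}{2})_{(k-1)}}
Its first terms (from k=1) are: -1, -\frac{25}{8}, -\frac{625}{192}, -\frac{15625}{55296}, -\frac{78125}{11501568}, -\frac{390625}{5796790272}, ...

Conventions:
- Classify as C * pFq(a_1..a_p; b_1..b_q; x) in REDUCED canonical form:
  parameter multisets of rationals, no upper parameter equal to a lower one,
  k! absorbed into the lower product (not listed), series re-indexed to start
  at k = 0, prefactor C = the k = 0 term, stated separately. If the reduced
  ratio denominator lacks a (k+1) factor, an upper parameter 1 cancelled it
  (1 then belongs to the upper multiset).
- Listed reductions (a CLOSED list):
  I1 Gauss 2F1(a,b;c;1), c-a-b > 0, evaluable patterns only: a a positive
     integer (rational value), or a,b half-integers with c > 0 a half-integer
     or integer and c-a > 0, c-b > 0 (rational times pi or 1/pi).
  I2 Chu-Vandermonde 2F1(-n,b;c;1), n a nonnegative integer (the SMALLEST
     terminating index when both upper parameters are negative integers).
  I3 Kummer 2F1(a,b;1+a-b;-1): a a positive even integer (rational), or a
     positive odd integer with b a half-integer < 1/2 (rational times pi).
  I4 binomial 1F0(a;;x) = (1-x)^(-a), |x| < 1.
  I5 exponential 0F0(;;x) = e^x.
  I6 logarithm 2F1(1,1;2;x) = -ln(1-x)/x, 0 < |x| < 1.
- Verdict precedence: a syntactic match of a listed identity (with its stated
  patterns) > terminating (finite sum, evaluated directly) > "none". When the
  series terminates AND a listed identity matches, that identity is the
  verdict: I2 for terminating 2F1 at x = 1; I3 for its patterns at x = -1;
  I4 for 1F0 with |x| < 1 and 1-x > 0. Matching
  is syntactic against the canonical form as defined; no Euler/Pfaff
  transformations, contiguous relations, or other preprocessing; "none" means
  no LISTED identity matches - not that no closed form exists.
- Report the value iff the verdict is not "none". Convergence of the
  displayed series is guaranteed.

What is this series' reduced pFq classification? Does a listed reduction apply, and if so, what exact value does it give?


At argument \frac{5}{8}: a 0F2 with upper {-}, lower {-\frac{1}{2}, -\frac{2}{5}}, scaled by C = -1. Verdict: none - this 0F2 at x = \frac{5}{8} matches no listed pattern, and upper {-} holds no stopper.

Key step: x = \frac{5}{8} and striking the common factor k + 1/2 reduces the term (C = -1, x = 5/8).
Step ratio: r(k) = \frac{5}{8} * 1 / [(k-\frac{1}{2}) (k-\frac{2}{5}) (k+1)] ; factor over Q: parameters, x = \frac{5}{8}, and C = -1.


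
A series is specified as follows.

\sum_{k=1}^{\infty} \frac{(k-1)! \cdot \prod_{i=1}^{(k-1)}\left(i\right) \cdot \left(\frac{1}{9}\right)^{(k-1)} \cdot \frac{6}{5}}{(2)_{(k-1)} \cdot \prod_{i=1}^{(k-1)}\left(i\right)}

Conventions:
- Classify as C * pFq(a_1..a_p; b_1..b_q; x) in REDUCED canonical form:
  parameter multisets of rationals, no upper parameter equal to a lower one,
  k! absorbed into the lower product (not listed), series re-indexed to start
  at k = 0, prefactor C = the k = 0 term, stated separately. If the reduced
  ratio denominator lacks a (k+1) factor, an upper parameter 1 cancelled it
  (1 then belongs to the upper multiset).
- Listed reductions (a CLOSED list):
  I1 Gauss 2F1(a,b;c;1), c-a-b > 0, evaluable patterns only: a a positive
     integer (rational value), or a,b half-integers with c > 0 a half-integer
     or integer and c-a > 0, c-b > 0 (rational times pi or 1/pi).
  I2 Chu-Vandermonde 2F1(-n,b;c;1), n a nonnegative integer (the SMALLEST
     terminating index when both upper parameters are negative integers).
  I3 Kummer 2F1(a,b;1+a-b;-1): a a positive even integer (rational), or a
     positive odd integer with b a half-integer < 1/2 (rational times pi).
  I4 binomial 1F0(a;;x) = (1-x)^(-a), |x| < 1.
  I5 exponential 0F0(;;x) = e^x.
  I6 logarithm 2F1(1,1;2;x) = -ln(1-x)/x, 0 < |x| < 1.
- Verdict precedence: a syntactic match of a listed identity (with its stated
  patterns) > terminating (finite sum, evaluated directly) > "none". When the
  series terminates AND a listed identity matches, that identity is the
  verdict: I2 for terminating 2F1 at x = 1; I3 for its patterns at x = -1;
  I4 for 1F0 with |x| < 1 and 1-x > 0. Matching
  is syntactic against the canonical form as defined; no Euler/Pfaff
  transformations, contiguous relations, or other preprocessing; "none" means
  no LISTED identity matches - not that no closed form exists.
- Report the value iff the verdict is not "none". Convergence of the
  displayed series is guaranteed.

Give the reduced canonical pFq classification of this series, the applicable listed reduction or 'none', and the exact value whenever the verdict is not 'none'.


Prefactor \frac{6}{5}, argument \frac{1}{9}: 2F1 with upper {1, 1} over lower {2}. Verdict: logarithm (I6) applies (the logarithm: parameters (1,1;2), x = \frac{1}{9}). Its exact value is \left(-\frac{54}{5}\right) \cdot \ln\left(\frac{8}{9}\right).

Key step: with t_0 = \frac{6}{5}, the factorial ratio (C = 6/5) (k+a-1)!/(a-1)! is a rising factorial (a)_k.
Step ratio: r(k) = \frac{1}{9} * (k+1) (k+1) / [(k+2) (k+1)] - rational in k, leading ratio \frac{1}{9}; with t_0 = \frac{6}{5}, classification follows.
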